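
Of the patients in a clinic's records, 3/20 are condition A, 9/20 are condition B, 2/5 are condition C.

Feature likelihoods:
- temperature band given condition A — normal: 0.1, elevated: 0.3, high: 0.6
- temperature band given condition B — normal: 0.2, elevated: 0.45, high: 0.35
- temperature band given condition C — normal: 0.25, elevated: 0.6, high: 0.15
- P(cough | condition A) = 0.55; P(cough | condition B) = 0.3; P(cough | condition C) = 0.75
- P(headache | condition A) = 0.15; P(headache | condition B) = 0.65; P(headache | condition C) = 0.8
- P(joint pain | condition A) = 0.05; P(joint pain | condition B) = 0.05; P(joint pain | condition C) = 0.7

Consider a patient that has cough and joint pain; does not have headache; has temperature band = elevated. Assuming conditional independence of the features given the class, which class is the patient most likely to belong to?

condition A: 0.15 × 0.3 × 0.55 × (1−0.15) × 0.05 = 0.001051875
condition B: 0.45 × 0.45 × 0.3 × (1−0.65) × 0.05 = 0.001063125
condition C: 0.4 × 0.6 × 0.75 × (1−0.8) × 0.7 = 0.0252
Highest score → condition C.

condition C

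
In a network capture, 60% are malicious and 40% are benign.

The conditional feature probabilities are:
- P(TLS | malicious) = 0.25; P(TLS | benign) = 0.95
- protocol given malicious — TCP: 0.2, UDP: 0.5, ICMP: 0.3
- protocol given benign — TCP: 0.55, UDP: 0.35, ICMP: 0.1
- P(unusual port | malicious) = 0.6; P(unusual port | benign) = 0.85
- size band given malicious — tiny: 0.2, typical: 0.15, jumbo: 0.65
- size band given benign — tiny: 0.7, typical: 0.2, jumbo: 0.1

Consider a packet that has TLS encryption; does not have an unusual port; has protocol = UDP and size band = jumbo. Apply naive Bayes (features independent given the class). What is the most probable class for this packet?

malicious: 0.6 × 0.25 × 0.5 × (1−0.6) × 0.65 = 0.0195
benign: 0.4 × 0.95 × 0.35 × (1−0.85) × 0.1 = 0.001995
Highest score → malicious.

malicious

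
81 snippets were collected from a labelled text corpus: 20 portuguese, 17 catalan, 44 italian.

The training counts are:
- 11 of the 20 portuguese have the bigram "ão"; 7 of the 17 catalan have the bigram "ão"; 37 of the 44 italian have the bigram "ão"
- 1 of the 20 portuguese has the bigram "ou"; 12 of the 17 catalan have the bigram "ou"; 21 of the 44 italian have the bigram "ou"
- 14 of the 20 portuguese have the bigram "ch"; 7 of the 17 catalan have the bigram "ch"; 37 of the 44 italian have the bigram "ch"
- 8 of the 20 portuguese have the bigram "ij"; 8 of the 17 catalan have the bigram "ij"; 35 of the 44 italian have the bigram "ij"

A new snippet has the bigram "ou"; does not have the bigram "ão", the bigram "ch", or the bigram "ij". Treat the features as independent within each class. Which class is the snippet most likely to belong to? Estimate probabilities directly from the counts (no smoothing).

catalan

portuguese: (20/81) × (9/20) × (1/20) × (6/20) × (12/20) = 0.001
catalan: (17/81) × (10/17) × (12/17) × (10/17) × (9/17) ≈ 0.0271389
italian: (44/81) × (7/44) × (21/44) × (7/44) × (9/44) ≈ 0.00134219
Highest score → catalan.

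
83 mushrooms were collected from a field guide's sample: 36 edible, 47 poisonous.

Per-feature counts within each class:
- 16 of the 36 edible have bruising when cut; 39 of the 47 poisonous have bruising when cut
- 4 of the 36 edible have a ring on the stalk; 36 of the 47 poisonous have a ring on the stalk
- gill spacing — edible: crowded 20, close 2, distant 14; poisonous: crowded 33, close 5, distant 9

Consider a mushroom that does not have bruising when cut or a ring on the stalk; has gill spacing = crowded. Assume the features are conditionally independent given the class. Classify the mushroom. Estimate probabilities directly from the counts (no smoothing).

edible: (36/83) × (20/36) × (32/36) × (20/36) ≈ 0.118994
poisonous: (47/83) × (8/47) × (11/47) × (33/47) ≈ 0.0158388
Highest score → edible.

edible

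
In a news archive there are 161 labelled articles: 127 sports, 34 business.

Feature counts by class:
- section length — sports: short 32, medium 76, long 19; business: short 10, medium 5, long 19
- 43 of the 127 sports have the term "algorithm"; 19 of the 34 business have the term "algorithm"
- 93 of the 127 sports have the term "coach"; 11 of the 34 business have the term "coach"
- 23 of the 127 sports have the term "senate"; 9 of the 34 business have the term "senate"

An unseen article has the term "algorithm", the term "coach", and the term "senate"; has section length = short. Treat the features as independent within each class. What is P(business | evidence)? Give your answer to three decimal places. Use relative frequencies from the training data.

0.250

sports: (127/161) × (32/127) × (43/127) × (93/127) × (23/127) ≈ 0.00892467
business: (34/161) × (10/34) × (19/34) × (11/34) × (9/34) ≈ 0.00297253
P(business | x) = 0.00297253 / 0.0118972 ≈ 0.250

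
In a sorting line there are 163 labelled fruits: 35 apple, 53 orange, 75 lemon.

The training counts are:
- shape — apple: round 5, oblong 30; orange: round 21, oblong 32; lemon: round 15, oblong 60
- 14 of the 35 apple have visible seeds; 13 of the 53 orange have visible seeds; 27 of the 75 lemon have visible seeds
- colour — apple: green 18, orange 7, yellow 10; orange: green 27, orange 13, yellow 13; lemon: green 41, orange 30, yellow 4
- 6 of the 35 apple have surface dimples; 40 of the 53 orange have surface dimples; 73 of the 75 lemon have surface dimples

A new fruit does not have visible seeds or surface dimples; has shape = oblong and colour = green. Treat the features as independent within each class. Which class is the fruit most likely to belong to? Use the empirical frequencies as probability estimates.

apple: (35/163) × (30/35) × (21/35) × (18/35) × (29/35) ≈ 0.0470565
orange: (53/163) × (32/53) × (40/53) × (27/53) × (13/53) ≈ 0.0185141
lemon: (75/163) × (60/75) × (48/75) × (41/75) × (2/75) ≈ 0.00343427
Highest score → apple.

apple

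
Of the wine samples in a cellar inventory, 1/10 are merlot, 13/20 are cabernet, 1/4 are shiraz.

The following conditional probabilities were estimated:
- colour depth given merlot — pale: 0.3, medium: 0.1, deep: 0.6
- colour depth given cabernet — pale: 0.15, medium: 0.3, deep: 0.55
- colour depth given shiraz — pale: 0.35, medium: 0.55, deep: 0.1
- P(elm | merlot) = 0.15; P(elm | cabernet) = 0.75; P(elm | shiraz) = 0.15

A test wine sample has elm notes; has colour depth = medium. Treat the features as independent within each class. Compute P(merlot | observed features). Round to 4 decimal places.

0.0089

merlot: 0.1 × 0.1 × 0.15 = 0.0015
cabernet: 0.65 × 0.3 × 0.75 = 0.14625
shiraz: 0.25 × 0.55 × 0.15 = 0.020625
P(merlot | x) = 0.0015 / 0.168375 ≈ 0.0089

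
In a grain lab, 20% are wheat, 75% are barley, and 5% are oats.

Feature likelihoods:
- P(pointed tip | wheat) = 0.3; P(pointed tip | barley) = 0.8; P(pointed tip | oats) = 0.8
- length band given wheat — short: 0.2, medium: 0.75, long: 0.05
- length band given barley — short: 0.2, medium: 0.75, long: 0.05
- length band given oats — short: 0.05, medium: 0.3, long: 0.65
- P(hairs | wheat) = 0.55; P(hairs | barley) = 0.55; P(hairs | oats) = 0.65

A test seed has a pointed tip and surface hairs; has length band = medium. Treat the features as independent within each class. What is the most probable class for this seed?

wheat: 0.2 × 0.3 × 0.75 × 0.55 = 0.02475
barley: 0.75 × 0.8 × 0.75 × 0.55 = 0.2475
oats: 0.05 × 0.8 × 0.3 × 0.65 = 0.0078
Highest score → barley.

barley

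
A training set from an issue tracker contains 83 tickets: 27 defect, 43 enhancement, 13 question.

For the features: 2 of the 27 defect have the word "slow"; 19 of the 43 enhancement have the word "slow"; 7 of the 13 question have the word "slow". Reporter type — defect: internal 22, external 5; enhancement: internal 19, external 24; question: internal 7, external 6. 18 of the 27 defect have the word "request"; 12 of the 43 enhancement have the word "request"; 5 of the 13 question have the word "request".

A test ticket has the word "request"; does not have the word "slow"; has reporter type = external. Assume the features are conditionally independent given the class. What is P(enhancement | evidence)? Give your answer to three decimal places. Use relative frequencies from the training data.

defect: (27/83) × (25/27) × (5/27) × (18/27) ≈ 0.0371858
enhancement: (43/83) × (24/43) × (24/43) × (12/43) ≈ 0.045039
question: (13/83) × (6/13) × (6/13) × (5/13) ≈ 0.0128324
P(enhancement | x) = 0.045039 / 0.0950572 ≈ 0.474

0.474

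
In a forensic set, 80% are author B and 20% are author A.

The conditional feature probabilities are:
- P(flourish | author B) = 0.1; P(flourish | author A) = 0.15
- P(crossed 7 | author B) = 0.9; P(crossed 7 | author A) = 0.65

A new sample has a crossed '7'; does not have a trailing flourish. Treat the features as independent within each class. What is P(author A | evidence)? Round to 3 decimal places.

0.146

author B: 0.8 × (1−0.1) × 0.9 = 0.648
author A: 0.2 × (1−0.15) × 0.65 = 0.1105
P(author A | x) = 0.1105 / 0.7585 ≈ 0.146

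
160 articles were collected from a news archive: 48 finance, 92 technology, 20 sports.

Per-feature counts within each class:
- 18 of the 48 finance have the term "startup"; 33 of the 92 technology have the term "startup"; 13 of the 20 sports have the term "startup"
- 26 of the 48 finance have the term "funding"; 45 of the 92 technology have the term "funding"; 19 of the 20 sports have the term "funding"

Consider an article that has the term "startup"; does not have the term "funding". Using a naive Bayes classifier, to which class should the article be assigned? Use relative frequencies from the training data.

technology

finance: (48/160) × (18/48) × (22/48) = 0.0515625
technology: (92/160) × (33/92) × (47/92) ≈ 0.105367
sports: (20/160) × (13/20) × (1/20) = 0.0040625
Highest score → technology.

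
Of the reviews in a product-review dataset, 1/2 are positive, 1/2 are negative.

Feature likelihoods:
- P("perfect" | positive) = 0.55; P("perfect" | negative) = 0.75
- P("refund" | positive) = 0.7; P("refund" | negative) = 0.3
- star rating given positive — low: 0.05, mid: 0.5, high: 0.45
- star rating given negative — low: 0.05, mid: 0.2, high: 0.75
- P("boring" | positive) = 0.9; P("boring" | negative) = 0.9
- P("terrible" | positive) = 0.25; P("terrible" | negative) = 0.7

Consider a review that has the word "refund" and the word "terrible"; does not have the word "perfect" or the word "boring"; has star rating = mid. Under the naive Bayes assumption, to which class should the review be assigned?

positive

positive: 0.5 × (1−0.55) × 0.7 × 0.5 × (1−0.9) × 0.25 = 0.00196875
negative: 0.5 × (1−0.75) × 0.3 × 0.2 × (1−0.9) × 0.7 = 0.000525
Highest score → positive.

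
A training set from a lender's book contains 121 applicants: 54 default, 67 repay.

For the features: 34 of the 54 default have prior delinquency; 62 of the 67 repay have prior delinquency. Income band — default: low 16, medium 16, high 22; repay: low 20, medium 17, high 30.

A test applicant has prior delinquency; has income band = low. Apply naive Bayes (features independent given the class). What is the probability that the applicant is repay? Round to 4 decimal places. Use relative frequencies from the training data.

default: (54/121) × (34/54) × (16/54) ≈ 0.0832568
repay: (67/121) × (62/67) × (20/67) ≈ 0.152954
P(repay | x) = 0.152954 / 0.2362108 ≈ 0.6475

0.6475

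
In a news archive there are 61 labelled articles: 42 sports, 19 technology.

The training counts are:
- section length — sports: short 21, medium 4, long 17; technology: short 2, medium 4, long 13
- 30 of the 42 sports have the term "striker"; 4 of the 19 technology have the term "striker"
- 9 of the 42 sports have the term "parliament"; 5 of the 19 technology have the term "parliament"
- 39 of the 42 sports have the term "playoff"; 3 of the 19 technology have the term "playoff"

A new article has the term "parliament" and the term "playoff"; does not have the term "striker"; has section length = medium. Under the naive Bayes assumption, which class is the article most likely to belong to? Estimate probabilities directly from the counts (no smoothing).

sports

sports: (42/61) × (4/42) × (12/42) × (9/42) × (39/42) ≈ 0.00372795
technology: (19/61) × (4/19) × (15/19) × (5/19) × (3/19) ≈ 0.00215106
Highest score → sports.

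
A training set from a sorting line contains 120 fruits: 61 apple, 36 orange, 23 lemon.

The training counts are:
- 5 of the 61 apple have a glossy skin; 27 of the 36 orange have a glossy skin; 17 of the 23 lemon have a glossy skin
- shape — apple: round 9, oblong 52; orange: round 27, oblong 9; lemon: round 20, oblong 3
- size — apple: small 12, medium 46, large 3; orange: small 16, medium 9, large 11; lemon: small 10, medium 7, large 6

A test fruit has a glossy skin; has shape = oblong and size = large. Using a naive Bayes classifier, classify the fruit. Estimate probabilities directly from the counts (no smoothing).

orange

apple: (61/120) × (5/61) × (52/61) × (3/61) ≈ 0.00174684
orange: (36/120) × (27/36) × (9/36) × (11/36) = 0.0171875
lemon: (23/120) × (17/23) × (3/23) × (6/23) ≈ 0.00482042
Highest score → orange.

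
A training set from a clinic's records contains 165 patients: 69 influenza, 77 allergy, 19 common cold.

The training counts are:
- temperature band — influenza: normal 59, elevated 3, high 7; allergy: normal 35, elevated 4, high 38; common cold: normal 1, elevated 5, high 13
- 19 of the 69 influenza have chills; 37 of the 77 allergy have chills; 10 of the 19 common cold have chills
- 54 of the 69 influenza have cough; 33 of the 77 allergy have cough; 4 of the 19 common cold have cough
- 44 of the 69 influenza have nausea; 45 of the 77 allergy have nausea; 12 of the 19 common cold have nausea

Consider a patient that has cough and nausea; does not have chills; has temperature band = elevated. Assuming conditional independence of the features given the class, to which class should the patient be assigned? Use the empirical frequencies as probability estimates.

influenza

influenza: (69/165) × (3/69) × (50/69) × (54/69) × (44/69) ≈ 0.00657516
allergy: (77/165) × (4/77) × (40/77) × (33/77) × (45/77) ≈ 0.00315421
common cold: (19/165) × (5/19) × (9/19) × (4/19) × (12/19) ≈ 0.00190857
Highest score → influenza.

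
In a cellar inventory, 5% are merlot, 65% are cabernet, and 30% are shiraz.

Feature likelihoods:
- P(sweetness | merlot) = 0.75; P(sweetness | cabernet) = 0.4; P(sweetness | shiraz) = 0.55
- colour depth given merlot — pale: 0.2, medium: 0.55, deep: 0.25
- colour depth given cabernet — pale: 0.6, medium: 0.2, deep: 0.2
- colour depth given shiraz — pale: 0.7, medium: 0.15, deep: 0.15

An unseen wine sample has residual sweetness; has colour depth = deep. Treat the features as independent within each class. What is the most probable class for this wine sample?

cabernet

merlot: 0.05 × 0.75 × 0.25 = 0.009375
cabernet: 0.65 × 0.4 × 0.2 = 0.052
shiraz: 0.3 × 0.55 × 0.15 = 0.02475
Highest score → cabernet.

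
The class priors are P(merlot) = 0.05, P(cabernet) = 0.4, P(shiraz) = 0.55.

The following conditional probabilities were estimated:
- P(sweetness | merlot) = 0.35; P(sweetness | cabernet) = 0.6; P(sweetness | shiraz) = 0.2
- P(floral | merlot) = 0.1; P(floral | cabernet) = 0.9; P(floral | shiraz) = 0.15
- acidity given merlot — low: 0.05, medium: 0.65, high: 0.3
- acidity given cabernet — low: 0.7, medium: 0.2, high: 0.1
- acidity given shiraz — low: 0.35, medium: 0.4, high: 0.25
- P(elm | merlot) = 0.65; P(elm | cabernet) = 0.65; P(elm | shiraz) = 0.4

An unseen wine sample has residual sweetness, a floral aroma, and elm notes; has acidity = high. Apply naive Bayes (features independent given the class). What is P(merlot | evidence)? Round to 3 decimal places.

0.021

merlot: 0.05 × 0.35 × 0.1 × 0.3 × 0.65 = 0.00034125
cabernet: 0.4 × 0.6 × 0.9 × 0.1 × 0.65 = 0.01404
shiraz: 0.55 × 0.2 × 0.15 × 0.25 × 0.4 = 0.00165
P(merlot | x) = 0.00034125 / 0.01603125 ≈ 0.021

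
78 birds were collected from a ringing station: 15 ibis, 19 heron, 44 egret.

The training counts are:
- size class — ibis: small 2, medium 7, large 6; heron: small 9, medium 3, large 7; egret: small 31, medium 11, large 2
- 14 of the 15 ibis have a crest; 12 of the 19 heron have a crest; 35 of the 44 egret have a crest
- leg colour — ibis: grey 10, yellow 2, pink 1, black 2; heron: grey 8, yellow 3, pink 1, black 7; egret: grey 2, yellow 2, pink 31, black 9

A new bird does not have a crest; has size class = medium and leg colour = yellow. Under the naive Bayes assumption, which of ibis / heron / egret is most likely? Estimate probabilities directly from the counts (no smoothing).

heron

ibis: (15/78) × (7/15) × (1/15) × (2/15) ≈ 0.000797721
heron: (19/78) × (3/19) × (7/19) × (3/19) ≈ 0.00223737
egret: (44/78) × (11/44) × (9/44) × (2/44) ≈ 0.00131119
Highest score → heron.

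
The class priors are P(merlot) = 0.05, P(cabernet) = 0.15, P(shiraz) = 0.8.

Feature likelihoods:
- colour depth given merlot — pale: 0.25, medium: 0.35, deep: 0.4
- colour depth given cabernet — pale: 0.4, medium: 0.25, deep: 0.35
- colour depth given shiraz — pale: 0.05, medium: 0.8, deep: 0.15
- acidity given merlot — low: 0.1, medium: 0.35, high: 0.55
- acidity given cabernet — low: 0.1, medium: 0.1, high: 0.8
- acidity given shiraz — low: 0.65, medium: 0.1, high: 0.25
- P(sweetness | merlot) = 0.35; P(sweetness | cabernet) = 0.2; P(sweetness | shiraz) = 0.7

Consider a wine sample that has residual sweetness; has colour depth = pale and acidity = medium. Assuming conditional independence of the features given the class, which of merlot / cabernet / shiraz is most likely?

merlot: 0.05 × 0.25 × 0.35 × 0.35 = 0.00153125
cabernet: 0.15 × 0.4 × 0.1 × 0.2 = 0.0012
shiraz: 0.8 × 0.05 × 0.1 × 0.7 = 0.0028
Highest score → shiraz.

shiraz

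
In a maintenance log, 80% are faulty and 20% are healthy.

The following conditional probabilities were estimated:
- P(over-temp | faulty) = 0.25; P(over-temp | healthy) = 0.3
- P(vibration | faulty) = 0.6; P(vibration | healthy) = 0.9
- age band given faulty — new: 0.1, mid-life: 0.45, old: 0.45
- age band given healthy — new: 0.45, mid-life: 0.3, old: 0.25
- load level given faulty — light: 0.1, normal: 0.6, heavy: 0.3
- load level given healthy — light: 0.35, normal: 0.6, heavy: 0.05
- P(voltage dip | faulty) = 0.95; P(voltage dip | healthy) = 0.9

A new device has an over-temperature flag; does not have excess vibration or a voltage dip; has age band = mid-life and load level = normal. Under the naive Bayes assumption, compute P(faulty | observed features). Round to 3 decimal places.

0.909

faulty: 0.8 × 0.25 × (1−0.6) × 0.45 × 0.6 × (1−0.95) = 0.00108
healthy: 0.2 × 0.3 × (1−0.9) × 0.3 × 0.6 × (1−0.9) = 0.000108
P(faulty | x) = 0.00108 / 0.001188 ≈ 0.909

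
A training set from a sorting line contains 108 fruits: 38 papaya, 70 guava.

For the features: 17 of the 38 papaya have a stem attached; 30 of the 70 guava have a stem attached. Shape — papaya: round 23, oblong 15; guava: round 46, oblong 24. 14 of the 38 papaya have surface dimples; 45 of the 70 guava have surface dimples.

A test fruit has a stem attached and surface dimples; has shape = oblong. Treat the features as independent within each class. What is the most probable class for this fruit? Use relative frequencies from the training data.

papaya: (38/108) × (17/38) × (15/38) × (14/38) ≈ 0.0228917
guava: (70/108) × (30/70) × (24/70) × (45/70) ≈ 0.0612245
Highest score → guava.

guava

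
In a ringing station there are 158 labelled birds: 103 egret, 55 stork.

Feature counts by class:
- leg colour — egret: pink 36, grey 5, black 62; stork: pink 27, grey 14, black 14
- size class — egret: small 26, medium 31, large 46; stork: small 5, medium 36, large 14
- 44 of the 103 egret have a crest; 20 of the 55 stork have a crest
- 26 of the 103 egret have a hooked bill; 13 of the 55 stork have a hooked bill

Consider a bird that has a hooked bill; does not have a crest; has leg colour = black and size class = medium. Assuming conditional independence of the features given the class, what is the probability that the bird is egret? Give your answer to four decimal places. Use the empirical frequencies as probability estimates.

egret: (103/158) × (62/103) × (31/103) × (59/103) × (26/103) ≈ 0.0170769
stork: (55/158) × (14/55) × (36/55) × (35/55) × (13/55) ≈ 0.00872362
P(egret | x) = 0.0170769 / 0.02580052 ≈ 0.6619

0.6619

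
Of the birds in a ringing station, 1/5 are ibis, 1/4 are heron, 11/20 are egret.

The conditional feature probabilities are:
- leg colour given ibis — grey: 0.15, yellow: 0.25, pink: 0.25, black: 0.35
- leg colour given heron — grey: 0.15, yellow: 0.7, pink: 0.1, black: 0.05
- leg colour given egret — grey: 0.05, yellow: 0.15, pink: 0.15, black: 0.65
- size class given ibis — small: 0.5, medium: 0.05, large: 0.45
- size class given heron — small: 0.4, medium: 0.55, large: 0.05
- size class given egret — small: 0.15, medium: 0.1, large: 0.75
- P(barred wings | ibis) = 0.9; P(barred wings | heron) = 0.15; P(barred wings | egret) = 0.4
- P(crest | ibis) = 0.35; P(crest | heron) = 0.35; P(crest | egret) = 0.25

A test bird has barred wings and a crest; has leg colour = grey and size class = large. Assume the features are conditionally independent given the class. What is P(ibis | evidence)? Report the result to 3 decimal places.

ibis: 0.2 × 0.15 × 0.45 × 0.9 × 0.35 = 0.0042525
heron: 0.25 × 0.15 × 0.05 × 0.15 × 0.35 = 0.0000984375
egret: 0.55 × 0.05 × 0.75 × 0.4 × 0.25 = 0.0020625
P(ibis | x) = 0.0042525 / 0.0064134375 ≈ 0.663

0.663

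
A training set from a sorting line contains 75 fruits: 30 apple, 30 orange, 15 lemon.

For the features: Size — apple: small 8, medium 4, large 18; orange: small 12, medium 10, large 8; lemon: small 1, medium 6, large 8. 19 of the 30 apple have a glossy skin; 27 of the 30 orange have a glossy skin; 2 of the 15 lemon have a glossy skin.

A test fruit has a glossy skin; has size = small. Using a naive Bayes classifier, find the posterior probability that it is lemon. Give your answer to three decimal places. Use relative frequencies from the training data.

0.008

apple: (30/75) × (8/30) × (19/30) ≈ 0.0675556
orange: (30/75) × (12/30) × (27/30) = 0.144
lemon: (15/75) × (1/15) × (2/15) ≈ 0.00177778
P(lemon | x) = 0.00177778 / 0.21333338 ≈ 0.008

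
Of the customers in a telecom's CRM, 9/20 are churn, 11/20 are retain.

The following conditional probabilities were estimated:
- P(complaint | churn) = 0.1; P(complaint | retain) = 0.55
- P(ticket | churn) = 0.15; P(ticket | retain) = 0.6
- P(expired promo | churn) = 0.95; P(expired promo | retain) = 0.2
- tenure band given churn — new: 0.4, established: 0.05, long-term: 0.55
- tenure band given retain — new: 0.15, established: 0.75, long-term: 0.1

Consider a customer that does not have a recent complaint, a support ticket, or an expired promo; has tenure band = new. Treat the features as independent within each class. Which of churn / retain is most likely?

churn: 0.45 × (1−0.1) × (1−0.15) × (1−0.95) × 0.4 = 0.006885
retain: 0.55 × (1−0.55) × (1−0.6) × (1−0.2) × 0.15 = 0.01188
Highest score → retain.

retain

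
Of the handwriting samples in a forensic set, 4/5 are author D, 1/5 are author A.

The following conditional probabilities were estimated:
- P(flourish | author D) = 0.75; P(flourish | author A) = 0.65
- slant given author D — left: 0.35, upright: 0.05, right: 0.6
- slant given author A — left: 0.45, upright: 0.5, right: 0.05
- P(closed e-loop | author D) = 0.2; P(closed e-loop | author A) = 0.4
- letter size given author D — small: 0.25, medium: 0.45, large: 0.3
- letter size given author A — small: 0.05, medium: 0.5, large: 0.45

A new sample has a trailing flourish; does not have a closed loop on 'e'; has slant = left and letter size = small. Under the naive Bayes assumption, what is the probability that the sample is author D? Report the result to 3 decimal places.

author D: 0.8 × 0.75 × 0.35 × (1−0.2) × 0.25 = 0.042
author A: 0.2 × 0.65 × 0.45 × (1−0.4) × 0.05 = 0.001755
P(author D | x) = 0.042 / 0.043755 ≈ 0.960

0.960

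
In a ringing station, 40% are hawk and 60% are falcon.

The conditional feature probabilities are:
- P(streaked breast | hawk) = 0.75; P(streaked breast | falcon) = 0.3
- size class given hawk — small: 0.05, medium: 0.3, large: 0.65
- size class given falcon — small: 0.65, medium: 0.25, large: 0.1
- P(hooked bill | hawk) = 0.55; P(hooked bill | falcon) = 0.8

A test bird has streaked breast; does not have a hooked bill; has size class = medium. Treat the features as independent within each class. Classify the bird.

hawk

hawk: 0.4 × 0.75 × 0.3 × (1−0.55) = 0.0405
falcon: 0.6 × 0.3 × 0.25 × (1−0.8) = 0.009
Highest score → hawk.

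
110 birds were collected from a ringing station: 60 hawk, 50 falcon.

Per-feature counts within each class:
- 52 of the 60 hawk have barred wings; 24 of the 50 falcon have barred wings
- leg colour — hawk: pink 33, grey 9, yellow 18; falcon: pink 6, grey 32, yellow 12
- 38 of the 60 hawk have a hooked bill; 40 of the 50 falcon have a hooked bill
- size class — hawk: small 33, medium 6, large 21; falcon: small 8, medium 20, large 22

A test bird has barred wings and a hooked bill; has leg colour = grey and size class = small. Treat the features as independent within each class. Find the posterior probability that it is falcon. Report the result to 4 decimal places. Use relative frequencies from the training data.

hawk: (60/110) × (52/60) × (9/60) × (38/60) × (33/60) = 0.0247
falcon: (50/110) × (24/50) × (32/50) × (40/50) × (8/50) ≈ 0.0178735
P(falcon | x) = 0.0178735 / 0.0425735 ≈ 0.4198

0.4198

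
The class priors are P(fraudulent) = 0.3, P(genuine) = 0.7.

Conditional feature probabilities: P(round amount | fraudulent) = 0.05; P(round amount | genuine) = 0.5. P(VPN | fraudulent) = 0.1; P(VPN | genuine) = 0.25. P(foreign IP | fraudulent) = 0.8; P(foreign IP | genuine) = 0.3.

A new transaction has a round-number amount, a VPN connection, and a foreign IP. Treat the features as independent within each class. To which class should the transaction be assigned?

genuine

fraudulent: 0.3 × 0.05 × 0.1 × 0.8 = 0.0012
genuine: 0.7 × 0.5 × 0.25 × 0.3 = 0.02625
Highest score → genuine.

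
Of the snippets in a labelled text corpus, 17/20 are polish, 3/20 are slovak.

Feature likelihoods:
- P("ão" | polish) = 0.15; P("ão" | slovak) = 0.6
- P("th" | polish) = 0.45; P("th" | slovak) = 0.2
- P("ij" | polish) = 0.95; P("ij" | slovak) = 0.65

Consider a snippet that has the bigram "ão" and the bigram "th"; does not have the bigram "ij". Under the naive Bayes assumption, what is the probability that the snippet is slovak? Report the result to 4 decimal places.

polish: 0.85 × 0.15 × 0.45 × (1−0.95) = 0.00286875
slovak: 0.15 × 0.6 × 0.2 × (1−0.65) = 0.0063
P(slovak | x) = 0.0063 / 0.00916875 ≈ 0.6871

0.6871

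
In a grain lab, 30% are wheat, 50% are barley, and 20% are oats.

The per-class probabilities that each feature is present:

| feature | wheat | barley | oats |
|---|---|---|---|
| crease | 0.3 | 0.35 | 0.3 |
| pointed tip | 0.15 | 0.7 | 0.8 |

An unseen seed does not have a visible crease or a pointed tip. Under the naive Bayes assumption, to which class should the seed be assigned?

wheat

wheat: 0.3 × (1−0.3) × (1−0.15) = 0.1785
barley: 0.5 × (1−0.35) × (1−0.7) = 0.0975
oats: 0.2 × (1−0.3) × (1−0.8) = 0.028
Highest score → wheat.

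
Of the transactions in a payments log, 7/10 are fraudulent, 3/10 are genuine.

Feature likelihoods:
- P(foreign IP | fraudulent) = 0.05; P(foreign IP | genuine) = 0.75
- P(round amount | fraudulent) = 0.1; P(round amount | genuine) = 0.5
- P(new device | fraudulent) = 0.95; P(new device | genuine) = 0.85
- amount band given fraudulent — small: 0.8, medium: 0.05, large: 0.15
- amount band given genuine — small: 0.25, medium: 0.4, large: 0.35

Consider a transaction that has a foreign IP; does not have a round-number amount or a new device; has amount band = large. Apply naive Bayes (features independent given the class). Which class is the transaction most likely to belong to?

fraudulent: 0.7 × 0.05 × (1−0.1) × (1−0.95) × 0.15 = 0.00023625
genuine: 0.3 × 0.75 × (1−0.5) × (1−0.85) × 0.35 = 0.00590625
Highest score → genuine.

genuine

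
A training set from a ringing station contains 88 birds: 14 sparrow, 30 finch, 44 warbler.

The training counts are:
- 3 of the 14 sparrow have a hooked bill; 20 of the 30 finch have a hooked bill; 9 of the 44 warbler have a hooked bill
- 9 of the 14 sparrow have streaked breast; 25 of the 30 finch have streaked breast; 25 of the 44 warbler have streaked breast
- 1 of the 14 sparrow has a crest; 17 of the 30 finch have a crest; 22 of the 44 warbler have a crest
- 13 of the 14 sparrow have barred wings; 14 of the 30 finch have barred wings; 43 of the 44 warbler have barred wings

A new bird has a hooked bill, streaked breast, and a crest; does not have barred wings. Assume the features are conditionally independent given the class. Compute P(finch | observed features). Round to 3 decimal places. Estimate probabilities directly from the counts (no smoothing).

sparrow: (14/88) × (3/14) × (9/14) × (1/14) × (1/14) ≈ 0.000111814
finch: (30/88) × (20/30) × (25/30) × (17/30) × (16/30) ≈ 0.0572391
warbler: (44/88) × (9/44) × (25/44) × (22/44) × (1/44) ≈ 0.000660335
P(finch | x) = 0.0572391 / 0.058011249 ≈ 0.987

0.987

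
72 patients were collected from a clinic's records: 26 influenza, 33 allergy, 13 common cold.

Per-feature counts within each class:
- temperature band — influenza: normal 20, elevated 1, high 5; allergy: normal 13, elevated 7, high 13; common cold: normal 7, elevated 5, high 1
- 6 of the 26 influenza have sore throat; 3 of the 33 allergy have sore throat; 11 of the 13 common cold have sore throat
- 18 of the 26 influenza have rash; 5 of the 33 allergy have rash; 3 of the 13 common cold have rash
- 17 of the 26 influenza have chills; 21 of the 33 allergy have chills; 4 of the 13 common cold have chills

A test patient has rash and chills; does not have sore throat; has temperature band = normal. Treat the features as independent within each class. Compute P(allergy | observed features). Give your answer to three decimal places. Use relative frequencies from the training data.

0.139

influenza: (26/72) × (20/26) × (20/26) × (18/26) × (17/26) ≈ 0.0967228
allergy: (33/72) × (13/33) × (30/33) × (5/33) × (21/33) ≈ 0.0158263
common cold: (13/72) × (7/13) × (2/13) × (3/13) × (4/13) ≈ 0.00106205
P(allergy | x) = 0.0158263 / 0.11361115 ≈ 0.139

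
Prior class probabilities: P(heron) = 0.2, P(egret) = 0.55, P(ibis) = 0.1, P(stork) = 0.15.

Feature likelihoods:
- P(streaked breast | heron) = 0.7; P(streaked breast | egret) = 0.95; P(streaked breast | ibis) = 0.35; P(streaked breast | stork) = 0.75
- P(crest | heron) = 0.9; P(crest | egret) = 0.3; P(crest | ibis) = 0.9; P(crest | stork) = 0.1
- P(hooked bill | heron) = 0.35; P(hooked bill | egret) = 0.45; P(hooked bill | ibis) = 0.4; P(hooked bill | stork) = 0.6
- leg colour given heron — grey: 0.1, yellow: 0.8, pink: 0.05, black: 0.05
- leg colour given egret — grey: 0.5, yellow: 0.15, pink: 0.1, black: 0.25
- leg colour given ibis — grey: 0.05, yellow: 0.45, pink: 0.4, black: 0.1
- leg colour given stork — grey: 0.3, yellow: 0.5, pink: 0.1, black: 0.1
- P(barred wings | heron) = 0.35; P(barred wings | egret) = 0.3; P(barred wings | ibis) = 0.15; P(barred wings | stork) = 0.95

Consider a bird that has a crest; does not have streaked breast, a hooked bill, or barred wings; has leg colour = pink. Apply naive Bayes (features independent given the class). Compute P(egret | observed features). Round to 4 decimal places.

heron: 0.2 × (1−0.7) × 0.9 × (1−0.35) × 0.05 × (1−0.35) = 0.00114075
egret: 0.55 × (1−0.95) × 0.3 × (1−0.45) × 0.1 × (1−0.3) = 0.000317625
ibis: 0.1 × (1−0.35) × 0.9 × (1−0.4) × 0.4 × (1−0.15) = 0.011934
stork: 0.15 × (1−0.75) × 0.1 × (1−0.6) × 0.1 × (1−0.95) = 0.0000075
P(egret | x) = 0.000317625 / 0.013399875 ≈ 0.0237

0.0237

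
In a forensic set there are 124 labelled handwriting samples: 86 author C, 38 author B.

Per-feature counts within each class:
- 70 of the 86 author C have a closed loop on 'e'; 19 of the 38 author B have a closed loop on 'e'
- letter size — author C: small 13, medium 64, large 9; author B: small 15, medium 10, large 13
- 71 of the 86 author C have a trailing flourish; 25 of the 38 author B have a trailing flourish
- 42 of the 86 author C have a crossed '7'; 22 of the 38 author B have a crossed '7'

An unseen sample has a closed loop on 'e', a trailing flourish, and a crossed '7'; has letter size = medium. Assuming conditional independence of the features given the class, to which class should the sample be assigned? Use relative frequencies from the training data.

author C: (86/124) × (70/86) × (64/86) × (71/86) × (42/86) ≈ 0.169383
author B: (38/124) × (19/38) × (10/38) × (25/38) × (22/38) ≈ 0.0153583
Highest score → author C.

author C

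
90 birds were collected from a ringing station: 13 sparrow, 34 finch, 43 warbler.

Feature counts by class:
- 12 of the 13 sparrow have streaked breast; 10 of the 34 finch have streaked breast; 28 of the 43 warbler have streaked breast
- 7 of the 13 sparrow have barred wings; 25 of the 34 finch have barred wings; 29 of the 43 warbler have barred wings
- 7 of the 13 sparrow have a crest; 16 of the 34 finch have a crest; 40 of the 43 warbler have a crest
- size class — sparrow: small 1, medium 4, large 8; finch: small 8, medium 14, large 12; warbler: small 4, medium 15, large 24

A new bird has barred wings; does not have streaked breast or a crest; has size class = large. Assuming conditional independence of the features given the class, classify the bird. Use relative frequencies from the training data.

sparrow: (13/90) × (1/13) × (7/13) × (6/13) × (8/13) ≈ 0.00169929
finch: (34/90) × (24/34) × (25/34) × (18/34) × (12/34) ≈ 0.0366375
warbler: (43/90) × (15/43) × (29/43) × (3/43) × (24/43) ≈ 0.00437697
Highest score → finch.

finch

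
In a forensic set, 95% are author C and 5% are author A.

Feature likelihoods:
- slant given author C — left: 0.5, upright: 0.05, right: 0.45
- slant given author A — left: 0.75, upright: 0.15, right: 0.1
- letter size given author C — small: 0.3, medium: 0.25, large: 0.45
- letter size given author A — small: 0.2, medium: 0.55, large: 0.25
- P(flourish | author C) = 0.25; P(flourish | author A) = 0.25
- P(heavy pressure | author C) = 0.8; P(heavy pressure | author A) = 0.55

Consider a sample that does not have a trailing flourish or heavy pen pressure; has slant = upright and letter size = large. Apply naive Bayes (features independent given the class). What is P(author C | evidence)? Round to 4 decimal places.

author C: 0.95 × 0.05 × 0.45 × (1−0.25) × (1−0.8) = 0.00320625
author A: 0.05 × 0.15 × 0.25 × (1−0.25) × (1−0.55) = 0.0006328125
P(author C | x) = 0.00320625 / 0.0038390625 ≈ 0.8352

0.8352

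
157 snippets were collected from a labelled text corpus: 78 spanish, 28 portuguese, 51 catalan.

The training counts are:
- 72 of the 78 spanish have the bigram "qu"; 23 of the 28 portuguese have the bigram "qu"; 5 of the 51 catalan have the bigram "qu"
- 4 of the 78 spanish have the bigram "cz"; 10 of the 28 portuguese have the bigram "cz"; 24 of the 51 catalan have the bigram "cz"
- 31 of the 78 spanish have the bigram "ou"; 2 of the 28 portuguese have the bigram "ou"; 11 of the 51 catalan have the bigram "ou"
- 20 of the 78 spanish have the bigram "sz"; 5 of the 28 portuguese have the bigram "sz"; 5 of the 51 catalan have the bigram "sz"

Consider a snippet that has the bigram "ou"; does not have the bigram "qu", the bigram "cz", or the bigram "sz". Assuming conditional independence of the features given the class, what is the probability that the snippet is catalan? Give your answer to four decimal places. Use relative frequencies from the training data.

spanish: (78/157) × (6/78) × (74/78) × (31/78) × (58/78) ≈ 0.0107149
portuguese: (28/157) × (5/28) × (18/28) × (2/28) × (23/28) ≈ 0.00120123
catalan: (51/157) × (46/51) × (27/51) × (11/51) × (46/51) ≈ 0.030176
P(catalan | x) = 0.030176 / 0.04209213 ≈ 0.7169

0.7169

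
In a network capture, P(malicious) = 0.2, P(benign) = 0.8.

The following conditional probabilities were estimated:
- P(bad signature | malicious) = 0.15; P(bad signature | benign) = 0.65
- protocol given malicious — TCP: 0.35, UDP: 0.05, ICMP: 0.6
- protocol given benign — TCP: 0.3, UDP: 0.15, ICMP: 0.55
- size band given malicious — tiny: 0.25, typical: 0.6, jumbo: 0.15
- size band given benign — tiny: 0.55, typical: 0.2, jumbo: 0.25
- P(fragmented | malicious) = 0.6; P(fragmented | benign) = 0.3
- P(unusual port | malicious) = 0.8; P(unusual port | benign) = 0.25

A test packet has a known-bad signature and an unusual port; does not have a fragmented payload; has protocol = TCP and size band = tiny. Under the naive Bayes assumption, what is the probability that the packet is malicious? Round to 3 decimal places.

0.053

malicious: 0.2 × 0.15 × 0.35 × 0.25 × (1−0.6) × 0.8 = 0.00084
benign: 0.8 × 0.65 × 0.3 × 0.55 × (1−0.3) × 0.25 = 0.015015
P(malicious | x) = 0.00084 / 0.015855 ≈ 0.053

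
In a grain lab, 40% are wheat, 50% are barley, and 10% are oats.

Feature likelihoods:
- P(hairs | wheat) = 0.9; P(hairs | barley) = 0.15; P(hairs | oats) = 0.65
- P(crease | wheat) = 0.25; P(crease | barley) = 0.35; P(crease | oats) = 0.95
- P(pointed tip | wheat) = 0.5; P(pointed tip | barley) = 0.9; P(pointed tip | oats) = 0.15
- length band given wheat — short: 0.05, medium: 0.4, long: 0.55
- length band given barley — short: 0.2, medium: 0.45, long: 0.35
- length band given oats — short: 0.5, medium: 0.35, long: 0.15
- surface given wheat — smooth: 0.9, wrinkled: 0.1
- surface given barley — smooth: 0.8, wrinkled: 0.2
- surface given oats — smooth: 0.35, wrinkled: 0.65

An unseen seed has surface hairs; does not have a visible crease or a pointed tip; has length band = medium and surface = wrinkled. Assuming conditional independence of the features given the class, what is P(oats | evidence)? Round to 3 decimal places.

0.097

wheat: 0.4 × 0.9 × (1−0.25) × (1−0.5) × 0.4 × 0.1 = 0.0054
barley: 0.5 × 0.15 × (1−0.35) × (1−0.9) × 0.45 × 0.2 = 0.00043875
oats: 0.1 × 0.65 × (1−0.95) × (1−0.15) × 0.35 × 0.65 = 0.00062846875
P(oats | x) = 0.00062846875 / 0.00646721875 ≈ 0.097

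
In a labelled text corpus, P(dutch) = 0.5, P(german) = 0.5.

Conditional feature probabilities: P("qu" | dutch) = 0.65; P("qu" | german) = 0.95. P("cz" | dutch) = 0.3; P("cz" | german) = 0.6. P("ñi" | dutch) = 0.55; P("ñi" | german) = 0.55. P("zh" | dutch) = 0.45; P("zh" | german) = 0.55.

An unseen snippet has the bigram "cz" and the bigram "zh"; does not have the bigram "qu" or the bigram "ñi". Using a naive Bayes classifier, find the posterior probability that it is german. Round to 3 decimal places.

0.259

dutch: 0.5 × (1−0.65) × 0.3 × (1−0.55) × 0.45 = 0.01063125
german: 0.5 × (1−0.95) × 0.6 × (1−0.55) × 0.55 = 0.0037125
P(german | x) = 0.0037125 / 0.01434375 ≈ 0.259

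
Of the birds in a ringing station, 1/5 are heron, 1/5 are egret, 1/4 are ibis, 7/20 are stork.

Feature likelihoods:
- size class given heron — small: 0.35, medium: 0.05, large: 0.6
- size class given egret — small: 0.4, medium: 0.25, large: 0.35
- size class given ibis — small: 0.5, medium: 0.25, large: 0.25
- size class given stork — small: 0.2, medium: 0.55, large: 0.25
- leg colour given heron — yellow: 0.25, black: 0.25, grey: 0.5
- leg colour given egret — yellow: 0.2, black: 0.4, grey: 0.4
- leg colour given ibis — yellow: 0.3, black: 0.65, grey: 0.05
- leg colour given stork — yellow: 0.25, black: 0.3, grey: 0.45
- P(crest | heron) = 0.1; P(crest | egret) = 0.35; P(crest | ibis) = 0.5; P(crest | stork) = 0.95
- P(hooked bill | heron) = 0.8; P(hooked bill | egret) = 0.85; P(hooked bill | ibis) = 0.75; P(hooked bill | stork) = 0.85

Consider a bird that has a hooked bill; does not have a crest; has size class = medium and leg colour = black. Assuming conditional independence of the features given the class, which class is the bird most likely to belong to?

heron: 0.2 × 0.05 × 0.25 × (1−0.1) × 0.8 = 0.0018
egret: 0.2 × 0.25 × 0.4 × (1−0.35) × 0.85 = 0.01105
ibis: 0.25 × 0.25 × 0.65 × (1−0.5) × 0.75 = 0.015234375
stork: 0.35 × 0.55 × 0.3 × (1−0.95) × 0.85 = 0.002454375
Highest score → ibis.

ibis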